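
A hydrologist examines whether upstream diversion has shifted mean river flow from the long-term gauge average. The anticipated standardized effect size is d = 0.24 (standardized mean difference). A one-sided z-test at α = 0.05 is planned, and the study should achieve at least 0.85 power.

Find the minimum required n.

For power 0.85 need Φ(δ − z_{0.05}) = 0.85, so δ = z_{0.05} + z_{0.15} = 1.645 + 1.036 = 2.681.
δ = d·√n ⇒ n = (δ/d)² = (2.681 / 0.24)² = 124.81.
Rounding up, n = 125.

n = 125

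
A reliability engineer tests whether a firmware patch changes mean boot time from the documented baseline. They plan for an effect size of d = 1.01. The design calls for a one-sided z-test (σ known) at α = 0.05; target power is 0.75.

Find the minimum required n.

n = 6

Set Φ(δ − 1.645) = 0.75; then δ − 1.645 = Φ⁻¹(0.75) = 0.674, giving δ = 2.319.
δ = d·√n ⇒ n = (δ/d)² = (2.319 / 1.01)² = 5.27.
Rounding up, n = 6.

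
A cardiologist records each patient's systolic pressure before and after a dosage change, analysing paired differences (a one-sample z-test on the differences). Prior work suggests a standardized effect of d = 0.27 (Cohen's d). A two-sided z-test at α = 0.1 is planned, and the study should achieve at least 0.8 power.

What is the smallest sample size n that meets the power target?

n = 85

Set Φ(δ − 1.645) = 0.8; then δ − 1.645 = Φ⁻¹(0.8) = 0.842, giving δ = 2.486.
(Ignoring the negligible lower-tail rejection probability gives the usual closed-form inversion.)
δ = d·√n ⇒ n = (δ/d)² = (2.486 / 0.27)² = 84.81.
Rounding up, n = 85.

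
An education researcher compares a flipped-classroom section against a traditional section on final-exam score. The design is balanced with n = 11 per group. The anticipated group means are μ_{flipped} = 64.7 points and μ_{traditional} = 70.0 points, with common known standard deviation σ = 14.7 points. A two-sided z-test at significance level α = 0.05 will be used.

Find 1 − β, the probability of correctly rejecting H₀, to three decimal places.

Standardized effect: d = |μ_{flipped} − μ_{traditional}| / σ = |64.7 − 70.0| / 14.7 = 0.3605
Noncentrality parameter: δ = d·√(n/2) = 0.3605 × √(11/2) = 0.8456
Critical value for a two-sided test at α = 0.05: z_{α/2} = 1.960.
Power = Φ(δ − 1.960) + Φ(−δ − 1.960) = Φ(-1.114) + Φ(-2.806) = 0.1326 + 0.0025 = 0.1351.

Power ≈ 0.135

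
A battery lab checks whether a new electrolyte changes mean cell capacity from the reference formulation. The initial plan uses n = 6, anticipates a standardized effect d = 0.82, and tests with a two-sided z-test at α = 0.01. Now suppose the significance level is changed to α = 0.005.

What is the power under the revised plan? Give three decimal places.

Power ≈ 0.212

δ = d·√n = 0.82 × √6 = 2.0086 (unchanged). New critical value: z_{0.0025} = 2.807.
Revised power = Φ(δ − 2.807) + Φ(−δ − 2.807) = Φ(-0.798) + Φ(-4.816) = 0.2123 + 0.0000 = 0.2123.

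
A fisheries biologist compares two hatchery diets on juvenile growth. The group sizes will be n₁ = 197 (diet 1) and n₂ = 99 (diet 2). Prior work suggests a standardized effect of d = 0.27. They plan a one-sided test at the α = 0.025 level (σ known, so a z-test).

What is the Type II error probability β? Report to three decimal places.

Noncentrality parameter: δ = d / √(1/n₁ + 1/n₂) = 0.27 / √(1/197 + 1/99) = 2.1916
Critical value for a one-sided test at α = 0.025: z_α = 1.960.
Power = Φ(δ − 1.960) = Φ(0.232) = 0.5916.
Type II error: β = 1 − power = 1 − 0.5916 = 0.4084.

β ≈ 0.408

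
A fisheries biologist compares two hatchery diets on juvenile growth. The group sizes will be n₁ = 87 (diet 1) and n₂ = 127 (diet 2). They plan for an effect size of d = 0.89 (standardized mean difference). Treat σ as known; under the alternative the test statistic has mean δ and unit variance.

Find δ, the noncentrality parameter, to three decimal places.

δ = d / √(1/n₁ + 1/n₂) = 0.89 / √(1/87 + 1/127) = 6.3951

δ ≈ 6.395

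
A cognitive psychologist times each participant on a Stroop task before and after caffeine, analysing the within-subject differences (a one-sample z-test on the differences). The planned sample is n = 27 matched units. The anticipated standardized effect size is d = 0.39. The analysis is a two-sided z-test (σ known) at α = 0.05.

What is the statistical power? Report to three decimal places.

Noncentrality parameter: δ = d·√n = 0.39 × √27 = 2.0265
Two-sided α = 0.05 → critical value z_{0.025} = 1.960.
Power = Φ(δ − 1.960) + Φ(−δ − 1.960) = Φ(0.067) + Φ(-3.986) = 0.5265 + 0.0000 = 0.5266.

Power ≈ 0.527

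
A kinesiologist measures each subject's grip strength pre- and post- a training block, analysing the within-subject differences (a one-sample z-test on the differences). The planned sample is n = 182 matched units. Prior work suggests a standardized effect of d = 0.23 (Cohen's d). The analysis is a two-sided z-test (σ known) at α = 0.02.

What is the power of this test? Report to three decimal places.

Noncentrality parameter: λ = d·√n = 0.23 × √182 = 3.1029
Two-sided α = 0.02 → critical value z_{0.01} = 2.326.
Power = Φ(λ − 2.326) + Φ(−λ − 2.326) = Φ(0.777) + Φ(-5.429) = 0.7813 + 0.0000 = 0.7813.

Power ≈ 0.781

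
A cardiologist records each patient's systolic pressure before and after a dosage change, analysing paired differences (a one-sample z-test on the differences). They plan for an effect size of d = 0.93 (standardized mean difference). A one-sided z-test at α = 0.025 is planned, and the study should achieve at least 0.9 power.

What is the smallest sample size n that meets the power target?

n = 13

Set Φ(δ − 1.960) = 0.9; then δ − 1.960 = Φ⁻¹(0.9) = 1.282, giving δ = 3.242.
δ = d·√n ⇒ n = (δ/d)² = (3.242 / 0.93)² = 12.15.
Round up to the next whole unit.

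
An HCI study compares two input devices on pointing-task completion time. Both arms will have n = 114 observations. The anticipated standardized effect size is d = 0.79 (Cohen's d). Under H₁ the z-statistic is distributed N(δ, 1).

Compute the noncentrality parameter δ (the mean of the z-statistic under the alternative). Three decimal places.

The noncentrality parameter scales effect size by the design's sample-size factor: δ = d·√(n/2) = 0.79 × √(114/2) = 5.9644

δ ≈ 5.964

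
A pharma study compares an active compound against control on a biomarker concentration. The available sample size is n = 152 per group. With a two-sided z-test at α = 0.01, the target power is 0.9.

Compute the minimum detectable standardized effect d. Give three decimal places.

d ≈ 0.442

Need Φ(δ − 2.576) = 0.9, so δ = 2.576 + 1.282 = 3.857.
(The second rejection-region term Φ(−δ − z_{α/2}) is negligible and dropped.)
δ = d·√(n/2) ⇒ d = δ/√(n/2) = 3.857/√(152/2) = 0.4425.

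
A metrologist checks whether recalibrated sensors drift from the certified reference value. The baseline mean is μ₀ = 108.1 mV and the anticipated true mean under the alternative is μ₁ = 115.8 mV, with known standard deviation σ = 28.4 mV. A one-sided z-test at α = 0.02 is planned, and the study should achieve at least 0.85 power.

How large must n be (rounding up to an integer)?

Standardized effect: d = |μ₁ − μ₀| / σ = |115.8 − 108.1| / 28.4 = 0.2711
For power 0.85 need Φ(δ − z_{0.02}) = 0.85, so δ = z_{0.02} + z_{0.15} = 2.054 + 1.036 = 3.090.
δ = d·√n ⇒ n = (δ/d)² = (3.090 / 0.2711)² = 129.90.
Round up to the next whole unit.

n = 130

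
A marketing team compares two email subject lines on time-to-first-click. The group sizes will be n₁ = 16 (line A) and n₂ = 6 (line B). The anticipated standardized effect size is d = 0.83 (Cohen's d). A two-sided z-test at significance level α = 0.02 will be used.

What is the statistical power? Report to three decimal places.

Power ≈ 0.277

Noncentrality parameter: δ = d / √(1/n₁ + 1/n₂) = 0.83 / √(1/16 + 1/6) = 1.7338
Two-sided α = 0.02 → critical value z_{0.01} = 2.326.
Power = Φ(δ − 2.326) + Φ(−δ − 2.326) = Φ(-0.593) + Φ(-4.060) = 0.2767 + 0.0000 = 0.2768.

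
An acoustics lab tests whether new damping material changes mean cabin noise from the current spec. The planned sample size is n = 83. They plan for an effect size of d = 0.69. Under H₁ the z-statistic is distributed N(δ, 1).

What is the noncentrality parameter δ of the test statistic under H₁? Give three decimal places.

δ ≈ 6.286

The noncentrality parameter scales effect size by the design's sample-size factor: δ = d·√n = 0.69 × √83 = 6.2862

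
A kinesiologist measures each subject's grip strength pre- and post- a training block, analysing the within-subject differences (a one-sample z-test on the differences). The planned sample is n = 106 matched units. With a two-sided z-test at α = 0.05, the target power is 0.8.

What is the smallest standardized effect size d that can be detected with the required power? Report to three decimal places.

Required noncentrality: δ = z_{0.025} + z_{0.20} = 1.960 + 0.842 = 2.802.
(Lower-tail contribution to power is negligible for δ > 0.)
δ = d·√n ⇒ d = δ/√n = 2.802/√106 = 0.2721.

d ≈ 0.272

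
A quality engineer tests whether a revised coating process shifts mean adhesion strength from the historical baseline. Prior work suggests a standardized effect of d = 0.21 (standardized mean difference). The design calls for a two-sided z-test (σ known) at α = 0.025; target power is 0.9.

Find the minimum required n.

Set Φ(δ − 2.241) = 0.9; then δ − 2.241 = Φ⁻¹(0.9) = 1.282, giving δ = 3.523.
(The Φ(−δ − z_{α/2}) term is vanishingly small for δ > 0 and is dropped in the standard sample-size formula.)
δ = d·√n ⇒ n = (δ/d)² = (3.523 / 0.21)² = 281.43.
Round up to the next whole unit.

n = 282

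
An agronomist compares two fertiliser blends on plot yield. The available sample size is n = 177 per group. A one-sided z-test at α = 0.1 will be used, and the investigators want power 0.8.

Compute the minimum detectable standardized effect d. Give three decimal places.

Required noncentrality: δ = z_{0.1} + z_{0.20} = 1.282 + 0.842 = 2.123.
δ = d·√(n/2) ⇒ d = δ/√(n/2) = 2.123/√(177/2) = 0.2257.

d ≈ 0.226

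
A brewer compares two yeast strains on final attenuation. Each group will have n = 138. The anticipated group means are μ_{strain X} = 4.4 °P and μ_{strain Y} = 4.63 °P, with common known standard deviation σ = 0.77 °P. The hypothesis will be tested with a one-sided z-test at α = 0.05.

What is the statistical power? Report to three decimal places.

Power ≈ 0.799

Standardized effect: d = |μ_{strain X} − μ_{strain Y}| / σ = |4.4 − 4.63| / 0.77 = 0.2987
Noncentrality parameter: λ = d·√(n/2) = 0.2987 × √(138/2) = 2.4812
One-sided α = 0.05 → critical value z_{0.05} = 1.645.
Power = Φ(λ − 1.645) = Φ(0.836) = 0.7985.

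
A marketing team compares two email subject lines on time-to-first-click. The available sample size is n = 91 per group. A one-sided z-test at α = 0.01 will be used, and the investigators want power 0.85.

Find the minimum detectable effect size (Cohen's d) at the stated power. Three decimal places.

d ≈ 0.499

Required noncentrality: δ = z_{0.01} + z_{0.15} = 2.326 + 1.036 = 3.363.
δ = d·√(n/2) ⇒ d = δ/√(n/2) = 3.363/√(91/2) = 0.4985.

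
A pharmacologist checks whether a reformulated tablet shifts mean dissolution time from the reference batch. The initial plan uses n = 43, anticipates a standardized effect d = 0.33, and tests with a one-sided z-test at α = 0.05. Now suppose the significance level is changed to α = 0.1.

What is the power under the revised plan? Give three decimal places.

δ = d·√n = 0.33 × √43 = 2.1640 (unchanged). New critical value: z_{0.1} = 1.282.
Revised power = P(Z > 1.282 − δ) = Φ(0.882) = 0.8112.

Power ≈ 0.811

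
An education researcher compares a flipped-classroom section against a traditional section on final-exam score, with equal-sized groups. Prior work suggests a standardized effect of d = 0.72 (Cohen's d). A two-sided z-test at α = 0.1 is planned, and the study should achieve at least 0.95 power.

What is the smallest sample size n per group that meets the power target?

For power 0.95 need Φ(δ − z_{0.05}) = 0.95, so δ = z_{0.05} + z_{0.05} = 1.645 + 1.645 = 3.290.
(Ignoring the negligible lower-tail rejection probability gives the usual closed-form inversion.)
δ = d·√(n/2) ⇒ n = 2(δ/d)² = 2 × (3.290 / 0.72)² = 41.75.
Round up to the next whole unit.

n = 42 per group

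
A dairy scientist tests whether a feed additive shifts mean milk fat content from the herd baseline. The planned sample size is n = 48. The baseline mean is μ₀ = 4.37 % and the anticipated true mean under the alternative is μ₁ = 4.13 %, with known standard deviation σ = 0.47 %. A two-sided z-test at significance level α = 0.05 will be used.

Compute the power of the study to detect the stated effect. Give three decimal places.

Standardized effect: d = |μ₁ − μ₀| / σ = |4.13 − 4.37| / 0.47 = 0.5106
Noncentrality parameter: δ = d·√n = 0.5106 × √48 = 3.5378
Critical value for a two-sided test at α = 0.05: z_{α/2} = 1.960.
Power = Φ(δ − 1.960) + Φ(−δ − 1.960) = Φ(1.578) + Φ(-5.498) = 0.9427 + 0.0000 = 0.9427.

Power ≈ 0.943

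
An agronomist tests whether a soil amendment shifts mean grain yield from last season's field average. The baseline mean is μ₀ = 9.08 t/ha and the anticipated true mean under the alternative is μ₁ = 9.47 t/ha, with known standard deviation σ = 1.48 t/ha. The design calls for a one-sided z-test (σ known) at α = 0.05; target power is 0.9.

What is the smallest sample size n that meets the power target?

Standardized effect: d = |μ₁ − μ₀| / σ = |9.47 − 9.08| / 1.48 = 0.2635
Set Φ(δ − 1.645) = 0.9; then δ − 1.645 = Φ⁻¹(0.9) = 1.282, giving δ = 2.926.
δ = d·√n ⇒ n = (δ/d)² = (2.926 / 0.2635)² = 123.33.
Rounding up, n = 124.

n = 124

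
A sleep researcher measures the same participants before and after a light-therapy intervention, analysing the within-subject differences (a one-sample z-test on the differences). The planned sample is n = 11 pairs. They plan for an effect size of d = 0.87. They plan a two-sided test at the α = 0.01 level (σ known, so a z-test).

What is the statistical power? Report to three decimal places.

Power ≈ 0.622

Noncentrality parameter: δ = d·√n = 0.87 × √11 = 2.8855
Critical value for a two-sided test at α = 0.01: z_{α/2} = 2.576.
Power = Φ(δ − 2.576) + Φ(−δ − 2.576) = Φ(0.310) + Φ(-5.461) = 0.6216 + 0.0000 = 0.6216.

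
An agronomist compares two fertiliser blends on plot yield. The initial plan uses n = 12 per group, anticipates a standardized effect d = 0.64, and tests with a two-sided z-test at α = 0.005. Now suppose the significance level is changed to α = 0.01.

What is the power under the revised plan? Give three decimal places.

δ = d·√(n/2) = 0.64 × √(12/2) = 1.5677 (unchanged). New critical value: z_{0.005} = 2.576.
Revised power = Φ(δ − 2.576) + Φ(−δ − 2.576) = Φ(-1.008) + Φ(-4.144) = 0.1567 + 0.0000 = 0.1567.

Power ≈ 0.157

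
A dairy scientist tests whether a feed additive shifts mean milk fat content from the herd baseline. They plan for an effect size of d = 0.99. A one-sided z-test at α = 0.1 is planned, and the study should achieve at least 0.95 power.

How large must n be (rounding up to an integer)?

For power 0.95 need Φ(δ − z_{0.1}) = 0.95, so δ = z_{0.1} + z_{0.05} = 1.282 + 1.645 = 2.926.
δ = d·√n ⇒ n = (δ/d)² = (2.926 / 0.99)² = 8.74.
Round up to the next whole unit.

n = 9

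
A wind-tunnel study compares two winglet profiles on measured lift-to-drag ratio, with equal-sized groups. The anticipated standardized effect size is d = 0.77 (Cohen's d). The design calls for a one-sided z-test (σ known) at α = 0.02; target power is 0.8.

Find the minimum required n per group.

For power 0.8 need Φ(δ − z_{0.02}) = 0.8, so δ = z_{0.02} + z_{0.20} = 2.054 + 0.842 = 2.895.
δ = d·√(n/2) ⇒ n = 2(δ/d)² = 2 × (2.895 / 0.77)² = 28.28.
Rounding up, n = 29 per group.

n = 29 per group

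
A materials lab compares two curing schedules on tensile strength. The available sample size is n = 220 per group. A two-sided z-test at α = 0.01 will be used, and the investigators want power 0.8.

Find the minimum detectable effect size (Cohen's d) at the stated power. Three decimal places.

d ≈ 0.326

Required noncentrality: δ = z_{0.005} + z_{0.20} = 2.576 + 0.842 = 3.417.
(Lower-tail contribution to power is negligible for δ > 0.)
δ = d·√(n/2) ⇒ d = δ/√(n/2) = 3.417/√(220/2) = 0.3258.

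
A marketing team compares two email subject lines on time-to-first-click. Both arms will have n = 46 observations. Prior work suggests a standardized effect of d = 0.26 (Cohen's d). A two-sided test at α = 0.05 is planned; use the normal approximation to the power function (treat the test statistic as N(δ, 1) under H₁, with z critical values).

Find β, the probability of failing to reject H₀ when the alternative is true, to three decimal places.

Noncentrality parameter: δ = d·√(n/2) = 0.26 × √(46/2) = 1.2469
Critical value for a two-sided test at α = 0.05: z_{α/2} = 1.960.
Power = Φ(δ − 1.960) + Φ(−δ − 1.960) = Φ(-0.713) + Φ(-3.207) = 0.2379 + 0.0007 = 0.2386.
Type II error: β = 1 − power = 1 − 0.2386 = 0.7614.

β ≈ 0.761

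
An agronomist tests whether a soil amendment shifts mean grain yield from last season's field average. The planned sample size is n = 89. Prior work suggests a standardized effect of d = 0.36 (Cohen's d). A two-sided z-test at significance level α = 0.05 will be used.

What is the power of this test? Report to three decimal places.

Power ≈ 0.925

Noncentrality parameter: δ = d·√n = 0.36 × √89 = 3.3962
Critical value for a two-sided test at α = 0.05: z_{α/2} = 1.960.
Power = Φ(δ − 1.960) + Φ(−δ − 1.960) = Φ(1.436) + Φ(-5.356) = 0.9245 + 0.0000 = 0.9245.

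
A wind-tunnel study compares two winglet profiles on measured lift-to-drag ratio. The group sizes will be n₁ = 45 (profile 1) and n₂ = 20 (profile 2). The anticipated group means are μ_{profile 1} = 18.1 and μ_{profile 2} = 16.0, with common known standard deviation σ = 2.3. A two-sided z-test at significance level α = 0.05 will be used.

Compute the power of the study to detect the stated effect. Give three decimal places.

Power ≈ 0.925

Standardized effect: d = |μ_{profile 1} − μ_{profile 2}| / σ = |18.1 − 16.0| / 2.3 = 0.9130
Noncentrality parameter: δ = d / √(1/n₁ + 1/n₂) = 0.9130 / √(1/45 + 1/20) = 3.3975
Two-sided α = 0.05 → critical value z_{0.025} = 1.960.
Power = Φ(δ − 1.960) + Φ(−δ − 1.960) = Φ(1.438) + Φ(-5.357) = 0.9247 + 0.0000 = 0.9247.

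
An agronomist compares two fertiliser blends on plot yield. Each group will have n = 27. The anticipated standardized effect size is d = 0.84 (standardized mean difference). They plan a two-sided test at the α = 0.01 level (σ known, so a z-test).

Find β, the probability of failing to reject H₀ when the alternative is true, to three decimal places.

Noncentrality parameter: δ = d·√(n/2) = 0.84 × √(27/2) = 3.0864
Critical value for a two-sided test at α = 0.01: z_{α/2} = 2.576.
Power = Φ(δ − 2.576) + Φ(−δ − 2.576) = Φ(0.511) + Φ(-5.662) = 0.6952 + 0.0000 = 0.6952.
Type II error: β = 1 − power = 1 − 0.6952 = 0.3048.

β ≈ 0.305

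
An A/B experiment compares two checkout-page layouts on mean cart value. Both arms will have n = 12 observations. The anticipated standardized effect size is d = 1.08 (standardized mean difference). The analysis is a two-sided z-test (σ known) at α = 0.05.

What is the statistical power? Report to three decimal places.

Power ≈ 0.753

Noncentrality parameter: δ = d·√(n/2) = 1.08 × √(12/2) = 2.6454
Critical value for a two-sided test at α = 0.05: z_{α/2} = 1.960.
Power = Φ(δ − 1.960) + Φ(−δ − 1.960) = Φ(0.685) + Φ(-4.605) = 0.7535 + 0.0000 = 0.7535.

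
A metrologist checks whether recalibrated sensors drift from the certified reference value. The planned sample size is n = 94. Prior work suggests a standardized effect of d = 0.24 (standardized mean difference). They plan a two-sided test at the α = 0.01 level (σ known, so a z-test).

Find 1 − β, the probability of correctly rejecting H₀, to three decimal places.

Power ≈ 0.402

Noncentrality parameter: δ = d·√n = 0.24 × √94 = 2.3269
Critical value for a two-sided test at α = 0.01: z_{α/2} = 2.576.
Power = Φ(δ − 2.576) + Φ(−δ − 2.576) = Φ(-0.249) + Φ(-4.903) = 0.4017 + 0.0000 = 0.4017.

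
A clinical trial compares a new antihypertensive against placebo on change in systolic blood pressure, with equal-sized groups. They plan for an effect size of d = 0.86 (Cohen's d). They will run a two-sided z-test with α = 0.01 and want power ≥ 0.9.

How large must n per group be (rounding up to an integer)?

For power 0.9 need Φ(δ − z_{0.005}) = 0.9, so δ = z_{0.005} + z_{0.10} = 2.576 + 1.282 = 3.857.
(For δ > 0 the lower-tail rejection region contributes negligibly to power, so the one-term inversion is standard.)
δ = d·√(n/2) ⇒ n = 2(δ/d)² = 2 × (3.857 / 0.86)² = 40.24.
Rounding up, n = 41 per group.

n = 41 per group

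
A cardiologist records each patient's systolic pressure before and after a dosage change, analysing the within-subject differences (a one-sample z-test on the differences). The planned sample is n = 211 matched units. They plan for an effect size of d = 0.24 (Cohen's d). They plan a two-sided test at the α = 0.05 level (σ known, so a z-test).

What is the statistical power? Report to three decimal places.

Power ≈ 0.937

Noncentrality parameter: λ = d·√n = 0.24 × √211 = 3.4862
Critical value for a two-sided test at α = 0.05: z_{α/2} = 1.960.
Power = Φ(λ − 1.960) + Φ(−λ − 1.960) = Φ(1.526) + Φ(-5.446) = 0.9365 + 0.0000 = 0.9365.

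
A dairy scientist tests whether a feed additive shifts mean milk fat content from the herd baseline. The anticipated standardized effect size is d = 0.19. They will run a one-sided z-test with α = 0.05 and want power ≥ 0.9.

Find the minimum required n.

Set Φ(δ − 1.645) = 0.9; then δ − 1.645 = Φ⁻¹(0.9) = 1.282, giving δ = 2.926.
δ = d·√n ⇒ n = (δ/d)² = (2.926 / 0.19)² = 237.23.
Rounding up, n = 238.

n = 238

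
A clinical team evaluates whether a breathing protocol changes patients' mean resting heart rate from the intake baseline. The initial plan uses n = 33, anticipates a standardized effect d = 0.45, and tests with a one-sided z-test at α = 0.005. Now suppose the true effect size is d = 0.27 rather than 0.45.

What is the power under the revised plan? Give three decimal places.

With d = 0.27: δ = d·√n = 0.27 × √33 = 1.5510. Critical value z_{0.005} = 2.576.
Revised power = Φ(δ − 2.576) = Φ(-1.025) = 0.1527.

Power ≈ 0.153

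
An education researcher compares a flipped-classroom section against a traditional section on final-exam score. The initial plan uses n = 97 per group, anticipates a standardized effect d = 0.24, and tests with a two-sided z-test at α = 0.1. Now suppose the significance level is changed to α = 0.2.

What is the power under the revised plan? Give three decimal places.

δ = d·√(n/2) = 0.24 × √(97/2) = 1.6714 (unchanged). New critical value: z_{0.1} = 1.282.
Revised power = Φ(δ − 1.282) + Φ(−δ − 1.282) = Φ(0.390) + Φ(-2.953) = 0.6517 + 0.0016 = 0.6533.

Power ≈ 0.653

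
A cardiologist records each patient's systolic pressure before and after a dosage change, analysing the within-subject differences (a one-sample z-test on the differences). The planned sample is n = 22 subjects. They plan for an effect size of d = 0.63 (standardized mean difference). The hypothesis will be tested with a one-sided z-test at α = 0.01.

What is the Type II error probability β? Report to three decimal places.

β ≈ 0.265

Noncentrality parameter: δ = d·√n = 0.63 × √22 = 2.9550
Critical value for a one-sided test at α = 0.01: z_α = 2.326.
Power = Φ(δ − 2.326) = Φ(0.629) = 0.7352.
Type II error: β = 1 − power = 1 − 0.7352 = 0.2648.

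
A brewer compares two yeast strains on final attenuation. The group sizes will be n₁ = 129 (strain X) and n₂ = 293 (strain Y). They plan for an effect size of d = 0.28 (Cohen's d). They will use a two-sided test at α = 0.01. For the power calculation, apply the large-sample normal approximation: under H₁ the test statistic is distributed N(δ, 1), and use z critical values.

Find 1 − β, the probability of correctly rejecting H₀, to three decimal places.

Power ≈ 0.530

Noncentrality parameter: δ = d / √(1/n₁ + 1/n₂) = 0.28 / √(1/129 + 1/293) = 2.6499
Two-sided α = 0.01 → critical value z_{0.005} = 2.576.
Power = Φ(δ − 2.576) + Φ(−δ − 2.576) = Φ(0.074) + Φ(-5.226) = 0.5295 + 0.0000 = 0.5295.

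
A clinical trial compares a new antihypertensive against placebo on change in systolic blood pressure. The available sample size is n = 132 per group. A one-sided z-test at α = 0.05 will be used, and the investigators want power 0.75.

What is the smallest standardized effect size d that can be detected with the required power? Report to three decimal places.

Required noncentrality: δ = z_{0.05} + z_{0.25} = 1.645 + 0.674 = 2.319.
δ = d·√(n/2) ⇒ d = δ/√(n/2) = 2.319/√(132/2) = 0.2855.

d ≈ 0.285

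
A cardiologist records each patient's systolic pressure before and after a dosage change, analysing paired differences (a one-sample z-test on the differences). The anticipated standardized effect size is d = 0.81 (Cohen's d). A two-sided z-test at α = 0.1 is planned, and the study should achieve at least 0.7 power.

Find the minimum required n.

Set Φ(δ − 1.645) = 0.7; then δ − 1.645 = Φ⁻¹(0.7) = 0.524, giving δ = 2.169.
(The Φ(−δ − z_{α/2}) term is vanishingly small for δ > 0 and is dropped in the standard sample-size formula.)
δ = d·√n ⇒ n = (δ/d)² = (2.169 / 0.81)² = 7.17.
Rounding up, n = 8.

n = 8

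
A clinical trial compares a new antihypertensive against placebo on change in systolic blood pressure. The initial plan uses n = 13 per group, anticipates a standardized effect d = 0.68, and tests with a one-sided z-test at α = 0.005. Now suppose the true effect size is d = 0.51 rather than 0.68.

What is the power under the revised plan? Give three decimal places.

With d = 0.51: δ = d·√(n/2) = 0.51 × √(13/2) = 1.3002. Critical value z_{0.005} = 2.576.
Revised power = Φ(δ − 2.576) = Φ(-1.276) = 0.1011.

Power ≈ 0.101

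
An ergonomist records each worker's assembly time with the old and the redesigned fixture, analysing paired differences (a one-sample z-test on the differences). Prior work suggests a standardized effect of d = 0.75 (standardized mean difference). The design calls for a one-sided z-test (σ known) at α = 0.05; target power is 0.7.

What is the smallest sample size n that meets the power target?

n = 9

For power 0.7 need Φ(δ − z_{0.05}) = 0.7, so δ = z_{0.05} + z_{0.30} = 1.645 + 0.524 = 2.169.
δ = d·√n ⇒ n = (δ/d)² = (2.169 / 0.75)² = 8.37.
Rounding up, n = 9.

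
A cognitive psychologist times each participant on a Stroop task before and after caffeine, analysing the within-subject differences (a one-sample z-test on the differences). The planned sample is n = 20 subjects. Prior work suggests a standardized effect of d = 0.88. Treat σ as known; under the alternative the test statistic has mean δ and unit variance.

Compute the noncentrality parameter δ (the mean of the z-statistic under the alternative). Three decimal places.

δ = d·√n = 0.88 × √20 = 3.9355

δ ≈ 3.935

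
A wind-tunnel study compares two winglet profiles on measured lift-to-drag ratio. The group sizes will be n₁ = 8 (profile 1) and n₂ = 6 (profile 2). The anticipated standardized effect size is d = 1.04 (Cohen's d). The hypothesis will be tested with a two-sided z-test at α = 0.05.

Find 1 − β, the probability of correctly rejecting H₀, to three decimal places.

Noncentrality parameter: δ = d / √(1/n₁ + 1/n₂) = 1.04 / √(1/8 + 1/6) = 1.9257
Critical value for a two-sided test at α = 0.05: z_{α/2} = 1.960.
Power = Φ(δ − 1.960) + Φ(−δ − 1.960) = Φ(-0.034) + Φ(-3.886) = 0.4863 + 0.0001 = 0.4864.

Power ≈ 0.486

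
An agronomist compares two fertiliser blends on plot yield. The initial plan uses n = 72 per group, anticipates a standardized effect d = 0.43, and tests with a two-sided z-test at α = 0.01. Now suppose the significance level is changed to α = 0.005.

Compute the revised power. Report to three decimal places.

δ = d·√(n/2) = 0.43 × √(72/2) = 2.5800 (unchanged). New critical value: z_{0.0025} = 2.807.
Revised power = Φ(δ − 2.807) + Φ(−δ − 2.807) = Φ(-0.227) + Φ(-5.387) = 0.4102 + 0.0000 = 0.4102.

Power ≈ 0.410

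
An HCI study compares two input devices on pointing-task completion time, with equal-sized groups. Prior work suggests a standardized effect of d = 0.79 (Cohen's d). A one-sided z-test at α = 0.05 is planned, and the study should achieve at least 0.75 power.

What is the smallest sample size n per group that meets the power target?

For power 0.75 need Φ(δ − z_{0.05}) = 0.75, so δ = z_{0.05} + z_{0.25} = 1.645 + 0.674 = 2.319.
δ = d·√(n/2) ⇒ n = 2(δ/d)² = 2 × (2.319 / 0.79)² = 17.24.
Rounding up, n = 18 per group.

n = 18 per group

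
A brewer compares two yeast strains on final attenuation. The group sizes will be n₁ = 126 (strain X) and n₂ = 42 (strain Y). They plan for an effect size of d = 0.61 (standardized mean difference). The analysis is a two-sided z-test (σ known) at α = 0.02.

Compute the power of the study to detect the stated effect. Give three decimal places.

Noncentrality parameter: δ = d / √(1/n₁ + 1/n₂) = 0.61 / √(1/126 + 1/42) = 3.4236
Two-sided α = 0.02 → critical value z_{0.01} = 2.326.
Power = Φ(δ − 2.326) + Φ(−δ − 2.326) = Φ(1.097) + Φ(-5.750) = 0.8637 + 0.0000 = 0.8637.

Power ≈ 0.864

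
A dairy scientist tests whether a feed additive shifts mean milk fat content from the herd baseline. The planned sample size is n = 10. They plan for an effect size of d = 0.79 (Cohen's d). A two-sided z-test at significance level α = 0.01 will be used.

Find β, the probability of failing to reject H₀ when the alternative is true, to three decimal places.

Noncentrality parameter: δ = d·√n = 0.79 × √10 = 2.4982
Critical value for a two-sided test at α = 0.01: z_{α/2} = 2.576.
Power = Φ(δ − 2.576) + Φ(−δ − 2.576) = Φ(-0.078) + Φ(-5.074) = 0.4691 + 0.0000 = 0.4691.
Type II error: β = 1 − power = 1 − 0.4691 = 0.5309.

β ≈ 0.531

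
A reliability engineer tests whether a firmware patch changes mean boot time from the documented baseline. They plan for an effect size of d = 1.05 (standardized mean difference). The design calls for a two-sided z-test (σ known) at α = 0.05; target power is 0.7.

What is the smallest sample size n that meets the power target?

n = 6

For power 0.7 need Φ(δ − z_{0.025}) = 0.7, so δ = z_{0.025} + z_{0.30} = 1.960 + 0.524 = 2.484.
(For δ > 0 the lower-tail rejection region contributes negligibly to power, so the one-term inversion is standard.)
δ = d·√n ⇒ n = (δ/d)² = (2.484 / 1.05)² = 5.60.
Rounding up, n = 6.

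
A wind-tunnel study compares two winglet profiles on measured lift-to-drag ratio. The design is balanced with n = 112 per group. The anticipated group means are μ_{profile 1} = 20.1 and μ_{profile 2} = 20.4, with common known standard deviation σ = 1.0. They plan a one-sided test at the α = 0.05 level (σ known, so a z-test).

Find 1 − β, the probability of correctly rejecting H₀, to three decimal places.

Standardized effect: d = |μ_{profile 1} − μ_{profile 2}| / σ = |20.1 − 20.4| / 1.0 = 0.3000
Noncentrality parameter: δ = d·√(n/2) = 0.3000 × √(112/2) = 2.2450
Critical value for a one-sided test at α = 0.05: z_α = 1.645.
Power = Φ(δ − 1.645) = Φ(0.600) = 0.7258.

Power ≈ 0.726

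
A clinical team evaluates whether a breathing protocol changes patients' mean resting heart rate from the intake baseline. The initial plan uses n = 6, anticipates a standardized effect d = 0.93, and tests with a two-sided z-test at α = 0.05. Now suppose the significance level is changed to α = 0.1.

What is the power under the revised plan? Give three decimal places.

δ = d·√n = 0.93 × √6 = 2.2780 (unchanged). New critical value: z_{0.05} = 1.645.
Revised power = Φ(δ − 1.645) + Φ(−δ − 1.645) = Φ(0.633) + Φ(-3.923) = 0.7367 + 0.0000 = 0.7367.

Power ≈ 0.737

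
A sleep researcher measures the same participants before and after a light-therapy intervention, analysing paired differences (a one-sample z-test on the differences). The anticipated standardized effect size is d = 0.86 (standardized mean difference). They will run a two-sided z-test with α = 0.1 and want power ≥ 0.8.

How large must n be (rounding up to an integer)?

Set Φ(δ − 1.645) = 0.8; then δ − 1.645 = Φ⁻¹(0.8) = 0.842, giving δ = 2.486.
(For δ > 0 the lower-tail rejection region contributes negligibly to power, so the one-term inversion is standard.)
δ = d·√n ⇒ n = (δ/d)² = (2.486 / 0.86)² = 8.36.
Rounding up, n = 9.

n = 9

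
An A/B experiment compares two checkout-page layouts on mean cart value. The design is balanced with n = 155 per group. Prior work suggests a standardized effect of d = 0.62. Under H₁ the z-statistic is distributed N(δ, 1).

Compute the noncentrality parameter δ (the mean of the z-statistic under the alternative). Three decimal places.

The noncentrality parameter scales effect size by the design's sample-size factor: δ = d·√(n/2) = 0.62 × √(155/2) = 5.4581

δ ≈ 5.458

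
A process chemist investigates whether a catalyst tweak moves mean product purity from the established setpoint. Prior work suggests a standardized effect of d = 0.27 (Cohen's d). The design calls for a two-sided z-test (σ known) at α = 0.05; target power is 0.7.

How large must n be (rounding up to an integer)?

Set Φ(δ − 1.960) = 0.7; then δ − 1.960 = Φ⁻¹(0.7) = 0.524, giving δ = 2.484.
(For δ > 0 the lower-tail rejection region contributes negligibly to power, so the one-term inversion is standard.)
δ = d·√n ⇒ n = (δ/d)² = (2.484 / 0.27)² = 84.66.
Rounding up, n = 85.

n = 85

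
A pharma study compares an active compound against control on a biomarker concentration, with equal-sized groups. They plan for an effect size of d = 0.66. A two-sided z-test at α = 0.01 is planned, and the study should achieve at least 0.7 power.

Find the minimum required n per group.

n = 45 per group

Set Φ(δ − 2.576) = 0.7; then δ − 2.576 = Φ⁻¹(0.7) = 0.524, giving δ = 3.100.
(Ignoring the negligible lower-tail rejection probability gives the usual closed-form inversion.)
δ = d·√(n/2) ⇒ n = 2(δ/d)² = 2 × (3.100 / 0.66)² = 44.13.
Rounding up, n = 45 per group.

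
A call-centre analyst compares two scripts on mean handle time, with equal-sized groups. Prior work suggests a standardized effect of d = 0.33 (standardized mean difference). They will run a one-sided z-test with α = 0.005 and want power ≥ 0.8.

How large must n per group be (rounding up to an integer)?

For power 0.8 need Φ(δ − z_{0.005}) = 0.8, so δ = z_{0.005} + z_{0.20} = 2.576 + 0.842 = 3.417.
δ = d·√(n/2) ⇒ n = 2(δ/d)² = 2 × (3.417 / 0.33)² = 214.49.
Rounding up, n = 215 per group.

n = 215 per group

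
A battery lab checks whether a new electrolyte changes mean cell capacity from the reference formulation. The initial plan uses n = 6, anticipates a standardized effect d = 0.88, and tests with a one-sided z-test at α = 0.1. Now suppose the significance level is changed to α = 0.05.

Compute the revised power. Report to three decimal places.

Power ≈ 0.695

δ = d·√n = 0.88 × √6 = 2.1556 (unchanged). New critical value: z_{0.05} = 1.645.
Revised power = P(Z > 1.645 − δ) = Φ(0.511) = 0.6952.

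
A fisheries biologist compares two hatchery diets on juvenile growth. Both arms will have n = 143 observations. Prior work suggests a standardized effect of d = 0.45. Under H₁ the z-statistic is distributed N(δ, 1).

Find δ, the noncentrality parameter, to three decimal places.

δ = d·√(n/2) = 0.45 × √(143/2) = 3.8051

δ ≈ 3.805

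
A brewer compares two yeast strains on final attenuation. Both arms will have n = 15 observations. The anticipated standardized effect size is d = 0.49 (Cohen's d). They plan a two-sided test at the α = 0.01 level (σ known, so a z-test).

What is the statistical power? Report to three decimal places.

Power ≈ 0.109

Noncentrality parameter: λ = d·√(n/2) = 0.49 × √(15/2) = 1.3419
Two-sided α = 0.01 → critical value z_{0.005} = 2.576.
Power = Φ(λ − 2.576) + Φ(−λ − 2.576) = Φ(-1.234) + Φ(-3.918) = 0.1086 + 0.0000 = 0.1087.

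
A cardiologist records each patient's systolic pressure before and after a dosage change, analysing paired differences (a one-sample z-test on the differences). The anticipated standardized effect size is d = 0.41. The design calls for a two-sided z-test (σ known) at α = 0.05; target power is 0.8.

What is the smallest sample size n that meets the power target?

n = 47

For power 0.8 need Φ(δ − z_{0.025}) = 0.8, so δ = z_{0.025} + z_{0.20} = 1.960 + 0.842 = 2.802.
(Ignoring the negligible lower-tail rejection probability gives the usual closed-form inversion.)
δ = d·√n ⇒ n = (δ/d)² = (2.802 / 0.41)² = 46.69.
Rounding up, n = 47.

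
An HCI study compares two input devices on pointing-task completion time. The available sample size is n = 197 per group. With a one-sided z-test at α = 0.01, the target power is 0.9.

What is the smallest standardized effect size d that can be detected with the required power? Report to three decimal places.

Required noncentrality: δ = z_{0.01} + z_{0.10} = 2.326 + 1.282 = 3.608.
δ = d·√(n/2) ⇒ d = δ/√(n/2) = 3.608/√(197/2) = 0.3635.

d ≈ 0.364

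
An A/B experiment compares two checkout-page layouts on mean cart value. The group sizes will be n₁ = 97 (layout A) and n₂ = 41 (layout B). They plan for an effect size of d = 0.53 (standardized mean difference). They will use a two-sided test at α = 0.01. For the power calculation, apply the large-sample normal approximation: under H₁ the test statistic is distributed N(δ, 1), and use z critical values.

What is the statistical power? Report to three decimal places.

Noncentrality parameter: δ = d / √(1/n₁ + 1/n₂) = 0.53 / √(1/97 + 1/41) = 2.8452
Two-sided α = 0.01 → critical value z_{0.005} = 2.576.
Power = Φ(δ − 2.576) + Φ(−δ − 2.576) = Φ(0.269) + Φ(-5.421) = 0.6062 + 0.0000 = 0.6062.

Power ≈ 0.606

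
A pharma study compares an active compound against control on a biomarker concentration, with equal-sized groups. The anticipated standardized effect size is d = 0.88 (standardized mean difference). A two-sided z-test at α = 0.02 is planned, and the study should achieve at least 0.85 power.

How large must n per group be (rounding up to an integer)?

Set Φ(δ − 2.326) = 0.85; then δ − 2.326 = Φ⁻¹(0.85) = 1.036, giving δ = 3.363.
(For δ > 0 the lower-tail rejection region contributes negligibly to power, so the one-term inversion is standard.)
δ = d·√(n/2) ⇒ n = 2(δ/d)² = 2 × (3.363 / 0.88)² = 29.21.
Rounding up, n = 30 per group.

n = 30 per group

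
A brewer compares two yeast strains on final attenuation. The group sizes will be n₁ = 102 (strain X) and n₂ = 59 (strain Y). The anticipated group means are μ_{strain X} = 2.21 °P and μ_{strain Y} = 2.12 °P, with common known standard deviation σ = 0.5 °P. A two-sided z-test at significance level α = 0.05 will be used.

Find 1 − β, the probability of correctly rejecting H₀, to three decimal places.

Standardized effect: d = |μ_{strain X} − μ_{strain Y}| / σ = |2.21 − 2.12| / 0.5 = 0.1800
Noncentrality parameter: δ = d / √(1/n₁ + 1/n₂) = 0.1800 / √(1/102 + 1/59) = 1.1005
Critical value for a two-sided test at α = 0.05: z_{α/2} = 1.960.
Power = Φ(δ − 1.960) + Φ(−δ − 1.960) = Φ(-0.859) + Φ(-3.060) = 0.1950 + 0.0011 = 0.1961.

Power ≈ 0.196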